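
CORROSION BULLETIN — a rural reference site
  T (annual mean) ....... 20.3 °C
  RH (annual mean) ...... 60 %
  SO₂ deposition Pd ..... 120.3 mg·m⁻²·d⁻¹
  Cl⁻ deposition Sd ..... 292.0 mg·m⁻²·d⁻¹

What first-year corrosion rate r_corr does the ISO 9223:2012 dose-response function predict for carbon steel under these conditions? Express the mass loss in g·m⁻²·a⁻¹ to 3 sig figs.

carbon steel: T>10 °C ⇒ hinge -0.054·(20.3−10) = -0.5562
  sulphur-dioxide contribution → 40.67 μm/a
  chloride contribution → 56.19 μm/a
  ⇒ r_corr(carbon steel) = 96.87 μm/a
Convert to mass loss: 96.87 μm/a × 7.85 g/cm³ = 760.4 g·m⁻²·a⁻¹

r_corr = 760 g·m⁻²·a⁻¹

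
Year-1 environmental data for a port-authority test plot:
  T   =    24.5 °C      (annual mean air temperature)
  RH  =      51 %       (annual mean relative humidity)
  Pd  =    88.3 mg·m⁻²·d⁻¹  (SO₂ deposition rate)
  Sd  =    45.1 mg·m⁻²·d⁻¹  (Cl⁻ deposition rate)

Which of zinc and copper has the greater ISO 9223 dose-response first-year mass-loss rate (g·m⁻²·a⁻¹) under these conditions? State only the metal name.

zinc

zinc: temperature factor f = -0.071·(14.5) = -1.0295
  SO₂ term: 0.0129·88.3^0.44·exp(0.046·51-1.0295) = 0.3456
  Sd branch = 0.0175·Sd^0.57·e^(0.008·RH+0.085·T) = 1.852 μm/a
  r_corr = 0.3456 + 1.852 = 2.197 μm/a
  mass loss = 2.197 μm/a × 7.14 g/cm³ = 15.69 g·m⁻²·a⁻¹
copper: T>10 °C ⇒ hinge -0.080·(24.5−10) = -1.1600
  Pd branch = 0.0053·Pd^0.26·e^(0.059·RH+f) = 0.108 μm/a
  Sd branch = 0.01025·Sd^0.27·e^(0.036·RH+0.049·T) = 0.5972 μm/a
  sum: 0.108 + 0.5972 → r_corr = 0.7051 μm/a
  mass loss = 0.7051 μm/a × 8.96 g/cm³ = 6.318 g·m⁻²·a⁻¹
Ordering by g·m⁻²·a⁻¹: zinc (15.7) > copper (6.32)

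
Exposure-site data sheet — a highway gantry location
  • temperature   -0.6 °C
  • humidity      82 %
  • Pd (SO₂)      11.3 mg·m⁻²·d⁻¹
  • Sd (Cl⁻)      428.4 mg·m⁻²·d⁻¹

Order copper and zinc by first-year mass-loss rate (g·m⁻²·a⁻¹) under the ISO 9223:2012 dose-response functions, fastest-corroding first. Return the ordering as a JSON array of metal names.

copper: T≤10 °C ⇒ hinge +0.126·(-0.6−10) = -1.3356
  Pd branch = 0.0053·Pd^0.26·e^(0.059·RH+f) = 0.3305 μm/a
  Sd branch = 0.01025·Sd^0.27·e^(0.036·RH+0.049·T) = 0.9786 μm/a
  sum: 0.3305 + 0.9786 → r_corr = 1.309 μm/a
  mass loss = 1.309 μm/a × 8.96 g/cm³ = 11.73 g·m⁻²·a⁻¹
zinc: temperature factor f = +0.038·(-10.6) = -0.4028
  SO₂ term: 0.0129·11.3^0.44·exp(0.046·82-0.4028) = 1.089
  Sd branch = 0.0175·Sd^0.57·e^(0.008·RH+0.085·T) = 1.014 μm/a
  sum: 1.089 + 1.014 → r_corr = 2.103 μm/a
  mass loss = 2.103 μm/a × 7.14 g/cm³ = 15.02 g·m⁻²·a⁻¹
Ordering by g·m⁻²·a⁻¹: zinc (15) > copper (11.7)

["zinc", "copper"]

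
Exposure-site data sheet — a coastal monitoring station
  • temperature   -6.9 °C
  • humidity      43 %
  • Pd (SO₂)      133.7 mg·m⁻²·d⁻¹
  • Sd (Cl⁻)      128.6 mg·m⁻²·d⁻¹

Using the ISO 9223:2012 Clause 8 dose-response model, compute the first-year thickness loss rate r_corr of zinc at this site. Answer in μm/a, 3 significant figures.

zinc: T≤10 °C ⇒ hinge +0.038·(-6.9−10) = -0.6422
  sulphur-dioxide contribution → 0.4229 μm/a
  chloride contribution → 0.2188 μm/a
  ⇒ r_corr(zinc) = 0.6417 μm/a

r_corr = 0.642 μm/a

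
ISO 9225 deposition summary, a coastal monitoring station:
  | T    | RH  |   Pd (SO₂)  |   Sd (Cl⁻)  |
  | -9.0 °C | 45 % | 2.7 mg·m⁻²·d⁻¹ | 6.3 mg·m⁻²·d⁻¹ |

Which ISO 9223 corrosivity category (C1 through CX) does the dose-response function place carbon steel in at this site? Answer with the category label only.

carbon steel: T≤10 °C ⇒ hinge +0.150·(-9.0−10) = -2.8500
  sulphur-dioxide contribution → 0.4221 μm/a
  chloride contribution → 0.9835 μm/a
  total first-year rate 1.406 μm/a
Category bounds: 1.3…25 μm/a bracket r_corr ⇒ C2

C2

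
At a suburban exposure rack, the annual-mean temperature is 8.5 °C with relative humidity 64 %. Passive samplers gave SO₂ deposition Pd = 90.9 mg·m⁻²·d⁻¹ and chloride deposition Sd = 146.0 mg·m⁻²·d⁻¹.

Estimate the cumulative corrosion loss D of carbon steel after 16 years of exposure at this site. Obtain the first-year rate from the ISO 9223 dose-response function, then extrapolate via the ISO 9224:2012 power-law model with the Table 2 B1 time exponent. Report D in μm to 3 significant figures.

carbon steel: f(T) = +0.150·(T−10) [T≤10 °C] = -0.2250
  Pd branch = 1.77·Pd^0.52·e^(0.02·RH+f) = 53.04 μm/a
  Sd branch = 0.102·Sd^0.62·e^(0.033·RH+0.04·T) = 26.02 μm/a
  sum: 53.04 + 26.02 → r_corr = 79.07 μm/a
Power-law: D(16) = r_corr · 16^0.523
  D(16) = 79.07 × 16^0.523 = 79.07 × 4.263 = 337.1 μm

D(16) = 337 μm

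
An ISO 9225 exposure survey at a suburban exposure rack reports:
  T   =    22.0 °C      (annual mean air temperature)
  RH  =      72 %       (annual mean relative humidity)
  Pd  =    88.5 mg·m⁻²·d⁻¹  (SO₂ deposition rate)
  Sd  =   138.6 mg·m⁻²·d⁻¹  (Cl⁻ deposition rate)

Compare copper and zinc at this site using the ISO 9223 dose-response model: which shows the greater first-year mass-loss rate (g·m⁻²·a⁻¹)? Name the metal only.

copper: f(T) = -0.080·(T−10) [T>10 °C] = -0.9600
  sulphur-dioxide contribution → 0.4555 μm/a
  chloride contribution → 1.524 μm/a
  total first-year rate 1.979 μm/a
  mass loss = 1.979 μm/a × 8.96 g/cm³ = 17.73 g·m⁻²·a⁻¹
zinc: T>10 °C ⇒ hinge -0.071·(22.0−10) = -0.8520
  sulphur-dioxide contribution → 1.085 μm/a
  chloride contribution → 3.358 μm/a
  total first-year rate 4.444 μm/a
  mass loss = 4.444 μm/a × 7.14 g/cm³ = 31.73 g·m⁻²·a⁻¹
Ordering by g·m⁻²·a⁻¹: zinc (31.7) > copper (17.7)

zinc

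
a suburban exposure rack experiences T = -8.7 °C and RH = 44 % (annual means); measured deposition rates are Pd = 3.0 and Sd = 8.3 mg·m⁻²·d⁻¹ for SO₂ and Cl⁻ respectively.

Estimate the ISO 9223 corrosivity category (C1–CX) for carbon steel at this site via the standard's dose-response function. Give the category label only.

C2

carbon steel: T≤10 °C ⇒ hinge +0.150·(-8.7−10) = -2.8050
  Pd branch = 1.77·Pd^0.52·e^(0.02·RH+f) = 0.4572 μm/a
  Cl⁻ term: 0.102·8.3^0.62·exp(0.033·44+0.04·-8.7) = 1.143
  r_corr = 0.4572 + 1.143 = 1.6 μm/a
1.6 μm/a falls in (1.3, 25] for carbon steel → category C2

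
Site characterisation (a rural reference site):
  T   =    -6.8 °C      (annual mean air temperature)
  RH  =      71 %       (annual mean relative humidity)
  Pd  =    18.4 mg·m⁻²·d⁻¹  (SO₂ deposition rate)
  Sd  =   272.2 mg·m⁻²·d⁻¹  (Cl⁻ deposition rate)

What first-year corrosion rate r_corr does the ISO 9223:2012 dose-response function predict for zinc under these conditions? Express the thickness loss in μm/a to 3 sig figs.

r_corr = 1.07 μm/a

zinc: temperature factor f = +0.038·(-16.8) = -0.6384
  sulphur-dioxide contribution → 0.6431 μm/a
  chloride contribution → 0.4232 μm/a
  ⇒ r_corr(zinc) = 1.066 μm/a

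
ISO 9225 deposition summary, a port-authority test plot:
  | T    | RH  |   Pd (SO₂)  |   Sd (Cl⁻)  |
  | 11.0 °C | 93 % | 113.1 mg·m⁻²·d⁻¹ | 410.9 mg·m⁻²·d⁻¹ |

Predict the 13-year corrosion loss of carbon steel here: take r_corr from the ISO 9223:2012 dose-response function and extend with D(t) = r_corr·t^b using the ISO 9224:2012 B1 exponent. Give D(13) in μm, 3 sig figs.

D(13) = 1.03e+03 μm

carbon steel: temperature factor f = -0.054·(1.0) = -0.0540
  Pd branch = 1.77·Pd^0.52·e^(0.02·RH+f) = 125.9 μm/a
  Sd branch = 0.102·Sd^0.62·e^(0.033·RH+0.04·T) = 142.3 μm/a
  r_corr = 125.9 + 142.3 = 268.2 μm/a
Power-law: D(13) = r_corr · 13^0.523
  D(13) = 268.2 × 13^0.523 = 268.2 × 3.825 = 1026 μm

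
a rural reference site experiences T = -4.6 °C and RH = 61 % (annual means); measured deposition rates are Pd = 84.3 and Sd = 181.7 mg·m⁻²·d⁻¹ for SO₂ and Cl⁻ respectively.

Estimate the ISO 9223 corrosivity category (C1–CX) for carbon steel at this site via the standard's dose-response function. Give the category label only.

C2

carbon steel: T≤10 °C ⇒ hinge +0.150·(-4.6−10) = -2.1900
  sulphur-dioxide contribution → 6.732 μm/a
  chloride contribution → 15.99 μm/a
  total first-year rate 22.72 μm/a
22.7 μm/a falls in (1.3, 25] for carbon steel → category C2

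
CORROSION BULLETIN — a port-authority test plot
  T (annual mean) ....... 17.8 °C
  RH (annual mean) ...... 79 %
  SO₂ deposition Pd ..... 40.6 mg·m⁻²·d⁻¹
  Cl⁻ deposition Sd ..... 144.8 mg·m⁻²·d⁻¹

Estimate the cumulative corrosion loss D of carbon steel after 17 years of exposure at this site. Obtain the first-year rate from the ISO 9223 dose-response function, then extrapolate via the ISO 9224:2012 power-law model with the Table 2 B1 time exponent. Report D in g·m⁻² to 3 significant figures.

carbon steel: f(T) = -0.054·(T−10) [T>10 °C] = -0.4212
  Pd branch = 1.77·Pd^0.52·e^(0.02·RH+f) = 38.7 μm/a
  Cl⁻ term: 0.102·144.8^0.62·exp(0.033·79+0.04·17.8) = 61.62
  sum: 38.7 + 61.62 → r_corr = 100.3 μm/a
ISO 9224: D(t) = r_corr · t^b with b = 0.523 (carbon steel, B1)
  D(17) = 100.3 × 17^0.523 = 100.3 × 4.401 = 441.5 μm
  Mass loss = 441.5 μm × 7.85 g/cm³ = 3465 g·m⁻²

D(17) = 3.47e+03 g·m⁻²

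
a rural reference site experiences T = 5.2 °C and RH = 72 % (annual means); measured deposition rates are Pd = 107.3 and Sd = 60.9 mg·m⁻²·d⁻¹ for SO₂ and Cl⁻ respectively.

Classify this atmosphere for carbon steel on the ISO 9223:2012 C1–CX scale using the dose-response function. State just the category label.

carbon steel: temperature factor f = +0.150·(-4.8) = -0.7200
  sulphur-dioxide contribution → 41.36 μm/a
  chloride contribution → 17.27 μm/a
  ⇒ r_corr(carbon steel) = 58.63 μm/a
58.6 μm/a falls in (50, 80] for carbon steel → category C4

C4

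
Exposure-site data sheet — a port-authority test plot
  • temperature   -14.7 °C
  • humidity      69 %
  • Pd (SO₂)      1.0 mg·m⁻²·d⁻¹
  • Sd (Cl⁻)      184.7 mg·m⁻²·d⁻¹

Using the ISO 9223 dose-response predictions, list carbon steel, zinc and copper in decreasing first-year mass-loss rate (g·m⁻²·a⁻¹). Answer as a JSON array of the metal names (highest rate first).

carbon steel: temperature factor f = +0.150·(-24.7) = -3.7050
  SO₂ term: 1.77·1.0^0.52·exp(0.02·69-3.7050) = 0.1731
  Cl⁻ term: 0.102·184.7^0.62·exp(0.033·69+0.04·-14.7) = 14.04
  r_corr = 0.1731 + 14.04 = 14.21 μm/a
  mass loss = 14.21 μm/a × 7.85 g/cm³ = 111.6 g·m⁻²·a⁻¹
zinc: f(T) = +0.038·(T−10) [T≤10 °C] = -0.9386
  SO₂ term: 0.0129·1.0^0.44·exp(0.046·69-0.9386) = 0.1206
  Cl⁻ term: 0.0175·184.7^0.57·exp(0.008·69+0.085·-14.7) = 0.1706
  r_corr = 0.1206 + 0.1706 = 0.2912 μm/a
  mass loss = 0.2912 μm/a × 7.14 g/cm³ = 2.079 g·m⁻²·a⁻¹
copper: temperature factor f = +0.126·(-24.7) = -3.1122
  Pd branch = 0.0053·Pd^0.26·e^(0.059·RH+f) = 0.01383 μm/a
  Cl⁻ term: 0.01025·184.7^0.27·exp(0.036·69+0.049·-14.7) = 0.2447
  sum: 0.01383 + 0.2447 → r_corr = 0.2585 μm/a
  mass loss = 0.2585 μm/a × 8.96 g/cm³ = 2.316 g·m⁻²·a⁻¹
Ordering by g·m⁻²·a⁻¹: carbon steel (112) > copper (2.32) > zinc (2.08)

["carbon steel", "copper", "zinc"]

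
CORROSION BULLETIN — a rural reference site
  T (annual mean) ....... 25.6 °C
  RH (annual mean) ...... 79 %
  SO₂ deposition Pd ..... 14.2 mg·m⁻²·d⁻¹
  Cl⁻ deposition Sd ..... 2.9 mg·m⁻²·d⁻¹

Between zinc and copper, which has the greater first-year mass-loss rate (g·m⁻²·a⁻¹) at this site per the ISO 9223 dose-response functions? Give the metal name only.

zinc: f(T) = -0.071·(T−10) [T>10 °C] = -1.1076
  sulphur-dioxide contribution → 0.5186 μm/a
  chloride contribution → 0.5322 μm/a
  total first-year rate 1.051 μm/a
  mass loss = 1.051 μm/a × 7.14 g/cm³ = 7.503 g·m⁻²·a⁻¹
copper: f(T) = -0.080·(T−10) [T>10 °C] = -1.2480
  sulphur-dioxide contribution → 0.3207 μm/a
  chloride contribution → 0.8232 μm/a
  total first-year rate 1.144 μm/a
  mass loss = 1.144 μm/a × 8.96 g/cm³ = 10.25 g·m⁻²·a⁻¹
Ordering by g·m⁻²·a⁻¹: copper (10.2) > zinc (7.5)

copper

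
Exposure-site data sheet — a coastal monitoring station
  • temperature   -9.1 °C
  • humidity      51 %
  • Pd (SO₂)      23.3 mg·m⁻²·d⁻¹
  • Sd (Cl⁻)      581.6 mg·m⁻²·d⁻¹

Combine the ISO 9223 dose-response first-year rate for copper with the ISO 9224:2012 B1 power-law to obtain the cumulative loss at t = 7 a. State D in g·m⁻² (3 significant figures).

D(7) = 8.25 g·m⁻²

copper: temperature factor f = +0.126·(-19.1) = -2.4066
  sulphur-dioxide contribution → 0.02195 μm/a
  chloride contribution → 0.2296 μm/a
  total first-year rate 0.2515 μm/a
ISO 9224: D(t) = r_corr · t^b with b = 0.667 (copper, B1)
  D(7) = 0.2515 × 7^0.667 = 0.2515 × 3.662 = 0.9209 μm
  Mass loss = 0.9209 μm × 8.96 g/cm³ = 8.251 g·m⁻²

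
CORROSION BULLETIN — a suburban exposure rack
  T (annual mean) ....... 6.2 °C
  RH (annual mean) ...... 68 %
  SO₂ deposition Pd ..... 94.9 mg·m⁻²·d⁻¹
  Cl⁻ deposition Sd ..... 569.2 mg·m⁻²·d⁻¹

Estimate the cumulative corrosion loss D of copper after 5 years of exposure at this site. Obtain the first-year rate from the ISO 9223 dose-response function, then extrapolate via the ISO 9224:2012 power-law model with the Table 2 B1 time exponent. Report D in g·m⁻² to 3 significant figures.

copper: f(T) = +0.126·(T−10) [T≤10 °C] = -0.4788
  Pd branch = 0.0053·Pd^0.26·e^(0.059·RH+f) = 0.5927 μm/a
  Sd branch = 0.01025·Sd^0.27·e^(0.036·RH+0.049·T) = 0.8907 μm/a
  sum: 0.5927 + 0.8907 → r_corr = 1.483 μm/a
Long-term exponent b (ISO 9224 Table 2, B1) = 0.667
  D(5) = 1.483 × 5^0.667 = 1.483 × 2.926 = 4.34 μm
  Mass loss = 4.34 μm × 8.96 g/cm³ = 38.88 g·m⁻²

D(5) = 38.9 g·m⁻²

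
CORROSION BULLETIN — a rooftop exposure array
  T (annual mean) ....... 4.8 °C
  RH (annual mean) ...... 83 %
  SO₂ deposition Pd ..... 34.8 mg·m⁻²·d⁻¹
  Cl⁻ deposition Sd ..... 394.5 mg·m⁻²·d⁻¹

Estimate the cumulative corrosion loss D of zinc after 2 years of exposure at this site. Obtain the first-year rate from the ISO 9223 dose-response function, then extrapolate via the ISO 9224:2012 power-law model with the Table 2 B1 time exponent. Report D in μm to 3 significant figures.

D(2) = 6.75 μm

zinc: f(T) = +0.038·(T−10) [T≤10 °C] = -0.1976
  Pd branch = 0.0129·Pd^0.44·e^(0.046·RH+f) = 2.297 μm/a
  Cl⁻ term: 0.0175·394.5^0.57·exp(0.008·83+0.085·4.8) = 1.543
  r_corr = 2.297 + 1.543 = 3.84 μm/a
ISO 9224: D(t) = r_corr · t^b with b = 0.813 (zinc, B1)
  D(2) = 3.84 × 2^0.813 = 3.84 × 1.757 = 6.747 μm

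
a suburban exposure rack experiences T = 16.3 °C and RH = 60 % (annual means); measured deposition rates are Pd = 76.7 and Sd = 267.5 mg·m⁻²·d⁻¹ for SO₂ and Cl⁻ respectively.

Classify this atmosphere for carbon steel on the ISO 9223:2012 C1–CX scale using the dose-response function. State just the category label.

carbon steel: temperature factor f = -0.054·(6.3) = -0.3402
  SO₂ term: 1.77·76.7^0.52·exp(0.02·60-0.3402) = 39.95
  Sd branch = 0.102·Sd^0.62·e^(0.033·RH+0.04·T) = 45.35 μm/a
  sum: 39.95 + 45.35 → r_corr = 85.3 μm/a
ISO 9223 Table 2 (carbon steel): 80 < 85.3 ≤ 200 μm/a ⇒ C5

C5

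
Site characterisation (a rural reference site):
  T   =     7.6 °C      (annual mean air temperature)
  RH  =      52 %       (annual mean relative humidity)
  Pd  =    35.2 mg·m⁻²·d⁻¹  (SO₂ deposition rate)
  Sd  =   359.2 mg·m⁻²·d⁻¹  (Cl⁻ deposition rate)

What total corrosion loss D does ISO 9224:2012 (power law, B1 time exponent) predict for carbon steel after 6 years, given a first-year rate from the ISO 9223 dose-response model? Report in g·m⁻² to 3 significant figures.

carbon steel: T≤10 °C ⇒ hinge +0.150·(7.6−10) = -0.3600
  Pd branch = 1.77·Pd^0.52·e^(0.02·RH+f) = 22.26 μm/a
  Cl⁻ term: 0.102·359.2^0.62·exp(0.033·52+0.04·7.6) = 29.52
  r_corr = 22.26 + 29.52 = 51.78 μm/a
ISO 9224: D(t) = r_corr · t^b with b = 0.523 (carbon steel, B1)
  D(6) = 51.78 × 6^0.523 = 51.78 × 2.553 = 132.2 μm
  Mass loss = 132.2 μm × 7.85 g/cm³ = 1038 g·m⁻²

D(6) = 1.04e+03 g·m⁻²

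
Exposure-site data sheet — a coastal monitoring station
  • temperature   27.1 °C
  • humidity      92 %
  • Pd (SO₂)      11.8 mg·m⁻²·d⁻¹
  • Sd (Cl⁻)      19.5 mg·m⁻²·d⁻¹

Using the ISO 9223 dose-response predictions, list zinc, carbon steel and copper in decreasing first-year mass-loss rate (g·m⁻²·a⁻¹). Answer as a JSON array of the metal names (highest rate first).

zinc: T>10 °C ⇒ hinge -0.071·(27.1−10) = -1.2141
  SO₂ term: 0.0129·11.8^0.44·exp(0.046·92-1.2141) = 0.7814
  Sd branch = 0.0175·Sd^0.57·e^(0.008·RH+0.085·T) = 1.988 μm/a
  r_corr = 0.7814 + 1.988 = 2.769 μm/a
  mass loss = 2.769 μm/a × 7.14 g/cm³ = 19.77 g·m⁻²·a⁻¹
carbon steel: temperature factor f = -0.054·(17.1) = -0.9234
  Pd branch = 1.77·Pd^0.52·e^(0.02·RH+f) = 15.97 μm/a
  Cl⁻ term: 0.102·19.5^0.62·exp(0.033·92+0.04·27.1) = 39.6
  sum: 15.97 + 39.6 → r_corr = 55.58 μm/a
  mass loss = 55.58 μm/a × 7.85 g/cm³ = 436.3 g·m⁻²·a⁻¹
copper: T>10 °C ⇒ hinge -0.080·(27.1−10) = -1.3680
  SO₂ term: 0.0053·11.8^0.26·exp(0.059·92-1.3680) = 0.5837
  Sd branch = 0.01025·Sd^0.27·e^(0.036·RH+0.049·T) = 2.367 μm/a
  sum: 0.5837 + 2.367 → r_corr = 2.95 μm/a
  mass loss = 2.95 μm/a × 8.96 g/cm³ = 26.43 g·m⁻²·a⁻¹
Ordering by g·m⁻²·a⁻¹: carbon steel (436) > copper (26.4) > zinc (19.8)

["carbon steel", "copper", "zinc"]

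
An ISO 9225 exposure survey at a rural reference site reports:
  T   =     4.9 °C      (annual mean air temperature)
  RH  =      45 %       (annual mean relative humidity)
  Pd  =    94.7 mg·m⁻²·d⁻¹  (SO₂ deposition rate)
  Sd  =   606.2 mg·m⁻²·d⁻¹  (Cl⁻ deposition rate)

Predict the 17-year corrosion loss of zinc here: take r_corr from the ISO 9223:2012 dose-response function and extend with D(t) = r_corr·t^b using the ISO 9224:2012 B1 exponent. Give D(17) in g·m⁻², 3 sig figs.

D(17) = 149 g·m⁻²

zinc: temperature factor f = +0.038·(-5.1) = -0.1938
  SO₂ term: 0.0129·94.7^0.44·exp(0.046·45-0.1938) = 0.6237
  Sd branch = 0.0175·Sd^0.57·e^(0.008·RH+0.085·T) = 1.467 μm/a
  r_corr = 0.6237 + 1.467 = 2.091 μm/a
Power-law: D(17) = r_corr · 17^0.813
  D(17) = 2.091 × 17^0.813 = 2.091 × 10.01 = 20.92 μm
  Mass loss = 20.92 μm × 7.14 g/cm³ = 149.4 g·m⁻²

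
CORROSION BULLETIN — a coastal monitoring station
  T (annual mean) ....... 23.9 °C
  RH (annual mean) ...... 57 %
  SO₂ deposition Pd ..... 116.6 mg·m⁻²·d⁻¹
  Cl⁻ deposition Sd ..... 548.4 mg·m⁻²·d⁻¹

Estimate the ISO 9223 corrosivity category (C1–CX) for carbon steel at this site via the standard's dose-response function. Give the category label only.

carbon steel: temperature factor f = -0.054·(13.9) = -0.7506
  SO₂ term: 1.77·116.6^0.52·exp(0.02·57-0.7506) = 31.03
  Sd branch = 0.102·Sd^0.62·e^(0.033·RH+0.04·T) = 86.88 μm/a
  sum: 31.03 + 86.88 → r_corr = 117.9 μm/a
118 μm/a falls in (80, 200] for carbon steel → category C5

C5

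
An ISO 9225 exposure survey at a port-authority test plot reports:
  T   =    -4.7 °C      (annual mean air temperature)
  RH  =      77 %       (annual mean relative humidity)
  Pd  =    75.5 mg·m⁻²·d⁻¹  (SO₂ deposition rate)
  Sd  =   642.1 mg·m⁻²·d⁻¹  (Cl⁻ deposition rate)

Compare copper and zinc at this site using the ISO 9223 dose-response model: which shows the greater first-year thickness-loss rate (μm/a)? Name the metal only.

zinc

copper: f(T) = +0.126·(T−10) [T≤10 °C] = -1.8522
  sulphur-dioxide contribution → 0.2405 μm/a
  chloride contribution → 0.7458 μm/a
  ⇒ r_corr(copper) = 0.9863 μm/a
zinc: f(T) = +0.038·(T−10) [T≤10 °C] = -0.5586
  sulphur-dioxide contribution → 1.708 μm/a
  chloride contribution → 0.8658 μm/a
  ⇒ r_corr(zinc) = 2.574 μm/a
Ordering by μm/a: zinc (2.57) > copper (0.986)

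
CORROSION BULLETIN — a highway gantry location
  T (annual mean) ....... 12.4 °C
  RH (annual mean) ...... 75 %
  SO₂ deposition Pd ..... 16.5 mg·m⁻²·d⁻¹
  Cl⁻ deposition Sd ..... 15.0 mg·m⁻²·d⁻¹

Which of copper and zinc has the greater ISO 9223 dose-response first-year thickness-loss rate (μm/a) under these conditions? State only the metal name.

zinc

copper: temperature factor f = -0.080·(2.4) = -0.1920
  Pd branch = 0.0053·Pd^0.26·e^(0.059·RH+f) = 0.7572 μm/a
  Sd branch = 0.01025·Sd^0.27·e^(0.036·RH+0.049·T) = 0.5818 μm/a
  r_corr = 0.7572 + 0.5818 = 1.339 μm/a
zinc: T>10 °C ⇒ hinge -0.071·(12.4−10) = -0.1704
  SO₂ term: 0.0129·16.5^0.44·exp(0.046·75-0.1704) = 1.177
  Sd branch = 0.0175·Sd^0.57·e^(0.008·RH+0.085·T) = 0.4283 μm/a
  sum: 1.177 + 0.4283 → r_corr = 1.605 μm/a
Ordering by μm/a: zinc (1.6) > copper (1.34)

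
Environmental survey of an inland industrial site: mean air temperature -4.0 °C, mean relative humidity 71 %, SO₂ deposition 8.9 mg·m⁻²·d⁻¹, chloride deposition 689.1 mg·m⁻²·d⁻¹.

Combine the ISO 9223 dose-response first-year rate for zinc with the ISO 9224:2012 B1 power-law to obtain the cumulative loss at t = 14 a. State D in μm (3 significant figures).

D(14) = 12.2 μm

zinc: f(T) = +0.038·(T−10) [T≤10 °C] = -0.5320
  SO₂ term: 0.0129·8.9^0.44·exp(0.046·71-0.5320) = 0.5196
  Sd branch = 0.0175·Sd^0.57·e^(0.008·RH+0.085·T) = 0.9118 μm/a
  r_corr = 0.5196 + 0.9118 = 1.431 μm/a
ISO 9224: D(t) = r_corr · t^b with b = 0.813 (zinc, B1)
  D(14) = 1.431 × 14^0.813 = 1.431 × 8.547 = 12.23 μm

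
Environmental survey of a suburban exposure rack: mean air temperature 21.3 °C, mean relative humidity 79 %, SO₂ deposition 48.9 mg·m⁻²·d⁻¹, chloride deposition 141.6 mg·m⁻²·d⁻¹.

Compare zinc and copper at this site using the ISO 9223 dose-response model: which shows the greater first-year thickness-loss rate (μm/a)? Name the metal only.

zinc

zinc: temperature factor f = -0.071·(11.3) = -0.8023
  sulphur-dioxide contribution → 1.212 μm/a
  chloride contribution → 3.388 μm/a
  total first-year rate 4.6 μm/a
copper: T>10 °C ⇒ hinge -0.080·(21.3−10) = -0.9040
  sulphur-dioxide contribution → 0.6239 μm/a
  chloride contribution → 1.905 μm/a
  total first-year rate 2.529 μm/a
Ordering by μm/a: zinc (4.6) > copper (2.53)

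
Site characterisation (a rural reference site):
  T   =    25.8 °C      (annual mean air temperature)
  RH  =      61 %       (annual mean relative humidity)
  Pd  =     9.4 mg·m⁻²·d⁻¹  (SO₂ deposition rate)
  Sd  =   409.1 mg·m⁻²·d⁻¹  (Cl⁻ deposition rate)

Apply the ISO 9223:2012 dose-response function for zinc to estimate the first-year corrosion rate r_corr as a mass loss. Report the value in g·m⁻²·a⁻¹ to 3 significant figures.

r_corr = 57.5 g·m⁻²·a⁻¹

zinc: T>10 °C ⇒ hinge -0.071·(25.8−10) = -1.1218
  SO₂ term: 0.0129·9.4^0.44·exp(0.046·61-1.1218) = 0.1863
  Cl⁻ term: 0.0175·409.1^0.57·exp(0.008·61+0.085·25.8) = 7.873
  r_corr = 0.1863 + 7.873 = 8.059 μm/a
Convert to mass loss: 8.059 μm/a × 7.14 g/cm³ = 57.54 g·m⁻²·a⁻¹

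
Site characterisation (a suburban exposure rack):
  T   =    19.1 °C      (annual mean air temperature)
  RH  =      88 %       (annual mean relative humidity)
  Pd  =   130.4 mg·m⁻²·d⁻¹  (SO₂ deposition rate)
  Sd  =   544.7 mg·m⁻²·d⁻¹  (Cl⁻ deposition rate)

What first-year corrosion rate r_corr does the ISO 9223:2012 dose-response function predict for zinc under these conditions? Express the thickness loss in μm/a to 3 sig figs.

r_corr = 9.81 μm/a

zinc: temperature factor f = -0.071·(9.1) = -0.6461
  SO₂ term: 0.0129·130.4^0.44·exp(0.046·88-0.6461) = 3.302
  Sd branch = 0.0175·Sd^0.57·e^(0.008·RH+0.085·T) = 6.508 μm/a
  sum: 3.302 + 6.508 → r_corr = 9.81 μm/a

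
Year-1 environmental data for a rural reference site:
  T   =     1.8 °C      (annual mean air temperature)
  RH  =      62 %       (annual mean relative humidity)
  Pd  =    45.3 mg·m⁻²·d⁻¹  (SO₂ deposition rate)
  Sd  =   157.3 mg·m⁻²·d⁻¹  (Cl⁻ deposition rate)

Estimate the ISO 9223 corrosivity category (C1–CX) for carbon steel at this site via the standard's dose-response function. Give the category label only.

carbon steel: f(T) = +0.150·(T−10) [T≤10 °C] = -1.2300
  sulphur-dioxide contribution → 12.99 μm/a
  chloride contribution → 19.52 μm/a
  total first-year rate 32.5 μm/a
ISO 9223 Table 2 (carbon steel): 25 < 32.5 ≤ 50 μm/a ⇒ C3

C3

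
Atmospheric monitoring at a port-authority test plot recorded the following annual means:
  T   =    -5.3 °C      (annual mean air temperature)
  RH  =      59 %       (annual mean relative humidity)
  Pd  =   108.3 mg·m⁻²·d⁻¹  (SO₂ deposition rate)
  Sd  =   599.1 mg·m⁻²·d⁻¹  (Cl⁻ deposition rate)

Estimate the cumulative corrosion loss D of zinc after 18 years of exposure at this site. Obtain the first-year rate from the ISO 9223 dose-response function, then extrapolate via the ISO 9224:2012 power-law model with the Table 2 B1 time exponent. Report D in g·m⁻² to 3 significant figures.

D(18) = 115 g·m⁻²

zinc: T≤10 °C ⇒ hinge +0.038·(-5.3−10) = -0.5814
  sulphur-dioxide contribution → 0.8551 μm/a
  chloride contribution → 0.6848 μm/a
  ⇒ r_corr(zinc) = 1.54 μm/a
ISO 9224: D(t) = r_corr · t^b with b = 0.813 (zinc, B1)
  D(18) = 1.54 × 18^0.813 = 1.54 × 10.48 = 16.14 μm
  Mass loss = 16.14 μm × 7.14 g/cm³ = 115.3 g·m⁻²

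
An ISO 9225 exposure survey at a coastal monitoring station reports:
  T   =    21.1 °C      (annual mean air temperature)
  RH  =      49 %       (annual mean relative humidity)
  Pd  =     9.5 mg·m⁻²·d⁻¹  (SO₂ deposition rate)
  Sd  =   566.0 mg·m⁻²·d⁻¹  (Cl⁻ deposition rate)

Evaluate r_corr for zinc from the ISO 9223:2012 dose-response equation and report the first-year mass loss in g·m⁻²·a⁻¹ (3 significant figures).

zinc: T>10 °C ⇒ hinge -0.071·(21.1−10) = -0.7881
  SO₂ term: 0.0129·9.5^0.44·exp(0.046·49-0.7881) = 0.1505
  Sd branch = 0.0175·Sd^0.57·e^(0.008·RH+0.085·T) = 5.772 μm/a
  sum: 0.1505 + 5.772 → r_corr = 5.922 μm/a
Convert to mass loss: 5.922 μm/a × 7.14 g/cm³ = 42.28 g·m⁻²·a⁻¹

r_corr = 42.3 g·m⁻²·a⁻¹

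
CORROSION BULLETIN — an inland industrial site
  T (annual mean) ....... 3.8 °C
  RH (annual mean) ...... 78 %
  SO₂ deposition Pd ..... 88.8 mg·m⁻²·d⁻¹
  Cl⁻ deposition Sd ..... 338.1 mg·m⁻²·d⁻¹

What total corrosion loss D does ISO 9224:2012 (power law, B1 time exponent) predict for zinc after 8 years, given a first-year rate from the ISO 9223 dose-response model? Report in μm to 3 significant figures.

zinc: temperature factor f = +0.038·(-6.2) = -0.2356
  sulphur-dioxide contribution → 2.654 μm/a
  chloride contribution → 1.247 μm/a
  ⇒ r_corr(zinc) = 3.901 μm/a
Power-law: D(8) = r_corr · 8^0.813
  D(8) = 3.901 × 8^0.813 = 3.901 × 5.423 = 21.15 μm

D(8) = 21.2 μm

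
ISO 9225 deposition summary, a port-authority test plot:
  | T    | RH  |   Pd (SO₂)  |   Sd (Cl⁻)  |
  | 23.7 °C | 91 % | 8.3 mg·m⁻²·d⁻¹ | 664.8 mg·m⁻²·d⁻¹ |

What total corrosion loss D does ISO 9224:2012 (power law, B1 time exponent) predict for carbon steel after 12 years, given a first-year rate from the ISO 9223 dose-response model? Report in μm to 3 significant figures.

D(12) = 1.15e+03 μm

carbon steel: f(T) = -0.054·(T−10) [T>10 °C] = -0.7398
  sulphur-dioxide contribution → 15.67 μm/a
  chloride contribution → 298.2 μm/a
  total first-year rate 313.9 μm/a
Long-term exponent b (ISO 9224 Table 2, B1) = 0.523
  D(12) = 313.9 × 12^0.523 = 313.9 × 3.668 = 1151 μm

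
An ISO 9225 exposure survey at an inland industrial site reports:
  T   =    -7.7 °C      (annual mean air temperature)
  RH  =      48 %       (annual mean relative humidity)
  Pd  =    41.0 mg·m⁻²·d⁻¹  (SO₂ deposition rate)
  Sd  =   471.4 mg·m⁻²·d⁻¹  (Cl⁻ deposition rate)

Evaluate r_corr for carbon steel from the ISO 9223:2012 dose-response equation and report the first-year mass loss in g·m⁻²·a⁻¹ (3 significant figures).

carbon steel: temperature factor f = +0.150·(-17.7) = -2.6550
  SO₂ term: 1.77·41.0^0.52·exp(0.02·48-2.6550) = 2.241
  Cl⁻ term: 0.102·471.4^0.62·exp(0.033·48+0.04·-7.7) = 16.61
  sum: 2.241 + 16.61 → r_corr = 18.85 μm/a
Convert to mass loss: 18.85 μm/a × 7.85 g/cm³ = 147.9 g·m⁻²·a⁻¹

r_corr = 148 g·m⁻²·a⁻¹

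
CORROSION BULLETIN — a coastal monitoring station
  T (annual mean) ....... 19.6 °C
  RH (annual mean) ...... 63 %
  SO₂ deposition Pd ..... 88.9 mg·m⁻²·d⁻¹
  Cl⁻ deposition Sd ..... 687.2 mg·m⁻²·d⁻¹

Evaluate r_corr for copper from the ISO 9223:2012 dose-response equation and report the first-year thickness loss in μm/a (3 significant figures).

r_corr = 1.83 μm/a

copper: T>10 °C ⇒ hinge -0.080·(19.6−10) = -0.7680
  Pd branch = 0.0053·Pd^0.26·e^(0.059·RH+f) = 0.3249 μm/a
  Cl⁻ term: 0.01025·687.2^0.27·exp(0.036·63+0.049·19.6) = 1.509
  r_corr = 0.3249 + 1.509 = 1.834 μm/a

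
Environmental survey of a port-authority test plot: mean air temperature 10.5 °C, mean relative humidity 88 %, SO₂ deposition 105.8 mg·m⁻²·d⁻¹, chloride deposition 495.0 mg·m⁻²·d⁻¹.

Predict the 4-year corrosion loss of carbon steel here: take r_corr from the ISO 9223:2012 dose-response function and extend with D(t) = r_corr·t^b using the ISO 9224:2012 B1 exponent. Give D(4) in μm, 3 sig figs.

D(4) = 507 μm

carbon steel: temperature factor f = -0.054·(0.5) = -0.0270
  SO₂ term: 1.77·105.8^0.52·exp(0.02·88-0.0270) = 113.1
  Cl⁻ term: 0.102·495.0^0.62·exp(0.033·88+0.04·10.5) = 132.7
  sum: 113.1 + 132.7 → r_corr = 245.8 μm/a
ISO 9224: D(t) = r_corr · t^b with b = 0.523 (carbon steel, B1)
  D(4) = 245.8 × 4^0.523 = 245.8 × 2.065 = 507.4 μm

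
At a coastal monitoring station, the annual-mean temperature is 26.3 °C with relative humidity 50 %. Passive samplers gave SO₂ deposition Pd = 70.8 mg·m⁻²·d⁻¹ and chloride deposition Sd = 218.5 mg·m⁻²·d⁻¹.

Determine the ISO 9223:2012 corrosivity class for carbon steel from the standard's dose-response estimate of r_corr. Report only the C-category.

C4

carbon steel: temperature factor f = -0.054·(16.3) = -0.8802
  SO₂ term: 1.77·70.8^0.52·exp(0.02·50-0.8802) = 18.28
  Sd branch = 0.102·Sd^0.62·e^(0.033·RH+0.04·T) = 42.91 μm/a
  r_corr = 18.28 + 42.91 = 61.19 μm/a
61.2 μm/a falls in (50, 80] for carbon steel → category C4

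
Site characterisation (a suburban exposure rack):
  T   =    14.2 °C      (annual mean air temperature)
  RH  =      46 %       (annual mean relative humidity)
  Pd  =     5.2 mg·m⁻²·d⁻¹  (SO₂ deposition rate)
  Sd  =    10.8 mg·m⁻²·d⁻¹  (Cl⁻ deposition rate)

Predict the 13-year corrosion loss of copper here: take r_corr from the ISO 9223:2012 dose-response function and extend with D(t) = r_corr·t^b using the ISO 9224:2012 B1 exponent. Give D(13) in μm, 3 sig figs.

copper: f(T) = -0.080·(T−10) [T>10 °C] = -0.3360
  sulphur-dioxide contribution → 0.08774 μm/a
  chloride contribution → 0.2047 μm/a
  total first-year rate 0.2924 μm/a
ISO 9224: D(t) = r_corr · t^b with b = 0.667 (copper, B1)
  D(13) = 0.2924 × 13^0.667 = 0.2924 × 5.534 = 1.618 μm

D(13) = 1.62 μm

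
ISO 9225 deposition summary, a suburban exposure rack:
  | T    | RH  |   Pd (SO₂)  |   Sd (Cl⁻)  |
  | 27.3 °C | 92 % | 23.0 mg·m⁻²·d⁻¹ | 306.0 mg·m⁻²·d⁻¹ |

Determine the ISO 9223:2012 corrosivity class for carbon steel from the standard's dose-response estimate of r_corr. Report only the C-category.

CX

carbon steel: f(T) = -0.054·(T−10) [T>10 °C] = -0.9342
  SO₂ term: 1.77·23.0^0.52·exp(0.02·92-0.9342) = 22.36
  Cl⁻ term: 0.102·306.0^0.62·exp(0.033·92+0.04·27.3) = 220
  r_corr = 22.36 + 220 = 242.4 μm/a
ISO 9223 Table 2 (carbon steel): 200 < 242 ≤ 700 μm/a ⇒ CX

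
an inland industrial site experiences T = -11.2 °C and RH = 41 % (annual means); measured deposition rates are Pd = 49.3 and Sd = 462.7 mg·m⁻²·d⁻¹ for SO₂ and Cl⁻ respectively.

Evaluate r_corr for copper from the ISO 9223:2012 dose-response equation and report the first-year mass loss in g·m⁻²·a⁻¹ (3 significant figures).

r_corr = 1.32 g·m⁻²·a⁻¹

copper: f(T) = +0.126·(T−10) [T≤10 °C] = -2.6712
  Pd branch = 0.0053·Pd^0.26·e^(0.059·RH+f) = 0.01135 μm/a
  Cl⁻ term: 0.01025·462.7^0.27·exp(0.036·41+0.049·-11.2) = 0.1358
  sum: 0.01135 + 0.1358 → r_corr = 0.1472 μm/a
Convert to mass loss: 0.1472 μm/a × 8.96 g/cm³ = 1.319 g·m⁻²·a⁻¹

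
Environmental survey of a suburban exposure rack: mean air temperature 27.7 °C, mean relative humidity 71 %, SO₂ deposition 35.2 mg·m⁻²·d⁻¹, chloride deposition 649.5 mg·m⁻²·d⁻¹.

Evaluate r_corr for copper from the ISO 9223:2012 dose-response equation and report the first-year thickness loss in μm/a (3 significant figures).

copper: T>10 °C ⇒ hinge -0.080·(27.7−10) = -1.4160
  Pd branch = 0.0053·Pd^0.26·e^(0.059·RH+f) = 0.2141 μm/a
  Cl⁻ term: 0.01025·649.5^0.27·exp(0.036·71+0.049·27.7) = 2.949
  r_corr = 0.2141 + 2.949 = 3.163 μm/a

r_corr = 3.16 μm/a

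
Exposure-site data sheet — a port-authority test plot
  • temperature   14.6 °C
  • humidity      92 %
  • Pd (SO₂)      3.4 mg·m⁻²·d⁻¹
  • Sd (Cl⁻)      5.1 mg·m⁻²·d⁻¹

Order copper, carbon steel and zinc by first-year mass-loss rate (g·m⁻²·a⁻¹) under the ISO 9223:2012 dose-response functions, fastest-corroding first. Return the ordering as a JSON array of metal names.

["carbon steel", "copper", "zinc"]

copper: temperature factor f = -0.080·(4.6) = -0.3680
  SO₂ term: 0.0053·3.4^0.26·exp(0.059·92-0.3680) = 1.148
  Cl⁻ term: 0.01025·5.1^0.27·exp(0.036·92+0.049·14.6) = 0.893
  r_corr = 1.148 + 0.893 = 2.041 μm/a
  mass loss = 2.041 μm/a × 8.96 g/cm³ = 18.29 g·m⁻²·a⁻¹
carbon steel: f(T) = -0.054·(T−10) [T>10 °C] = -0.2484
  Pd branch = 1.77·Pd^0.52·e^(0.02·RH+f) = 16.43 μm/a
  Cl⁻ term: 0.102·5.1^0.62·exp(0.033·92+0.04·14.6) = 10.46
  r_corr = 16.43 + 10.46 = 26.89 μm/a
  mass loss = 26.89 μm/a × 7.85 g/cm³ = 211 g·m⁻²·a⁻¹
zinc: temperature factor f = -0.071·(4.6) = -0.3266
  Pd branch = 0.0129·Pd^0.44·e^(0.046·RH+f) = 1.098 μm/a
  Sd branch = 0.0175·Sd^0.57·e^(0.008·RH+0.085·T) = 0.3199 μm/a
  r_corr = 1.098 + 0.3199 = 1.418 μm/a
  mass loss = 1.418 μm/a × 7.14 g/cm³ = 10.12 g·m⁻²·a⁻¹
Ordering by g·m⁻²·a⁻¹: carbon steel (211) > copper (18.3) > zinc (10.1)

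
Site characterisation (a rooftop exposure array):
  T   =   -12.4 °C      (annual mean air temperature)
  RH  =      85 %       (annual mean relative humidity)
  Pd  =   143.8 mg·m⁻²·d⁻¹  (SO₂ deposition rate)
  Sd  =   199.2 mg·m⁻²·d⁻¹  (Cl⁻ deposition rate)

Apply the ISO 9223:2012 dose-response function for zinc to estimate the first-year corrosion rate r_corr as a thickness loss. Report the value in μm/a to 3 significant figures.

zinc: T≤10 °C ⇒ hinge +0.038·(-12.4−10) = -0.8512
  sulphur-dioxide contribution → 2.446 μm/a
  chloride contribution → 0.2462 μm/a
  ⇒ r_corr(zinc) = 2.692 μm/a

r_corr = 2.69 μm/a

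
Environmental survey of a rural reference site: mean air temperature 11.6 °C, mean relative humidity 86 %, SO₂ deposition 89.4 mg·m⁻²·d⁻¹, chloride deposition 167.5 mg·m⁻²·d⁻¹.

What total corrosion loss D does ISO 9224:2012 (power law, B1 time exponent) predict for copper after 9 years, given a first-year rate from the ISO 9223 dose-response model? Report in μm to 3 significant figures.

D(9) = 17.3 μm

copper: temperature factor f = -0.080·(1.6) = -0.1280
  sulphur-dioxide contribution → 2.397 μm/a
  chloride contribution → 1.595 μm/a
  total first-year rate 3.991 μm/a
Power-law: D(9) = r_corr · 9^0.667
  D(9) = 3.991 × 9^0.667 = 3.991 × 4.33 = 17.28 μm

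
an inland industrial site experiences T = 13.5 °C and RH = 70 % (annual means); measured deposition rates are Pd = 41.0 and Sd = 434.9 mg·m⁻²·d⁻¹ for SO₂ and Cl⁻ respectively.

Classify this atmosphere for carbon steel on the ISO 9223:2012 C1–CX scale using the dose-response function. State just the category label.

C5

carbon steel: temperature factor f = -0.054·(3.5) = -0.1890
  sulphur-dioxide contribution → 40.98 μm/a
  chloride contribution → 76.23 μm/a
  total first-year rate 117.2 μm/a
Category bounds: 80…200 μm/a bracket r_corr ⇒ C5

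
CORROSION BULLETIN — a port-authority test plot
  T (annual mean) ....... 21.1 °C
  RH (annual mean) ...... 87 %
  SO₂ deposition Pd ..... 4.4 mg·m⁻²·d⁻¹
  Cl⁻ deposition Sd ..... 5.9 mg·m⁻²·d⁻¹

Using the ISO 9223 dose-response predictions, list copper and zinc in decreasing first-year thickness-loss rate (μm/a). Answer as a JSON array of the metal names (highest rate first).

copper: f(T) = -0.080·(T−10) [T>10 °C] = -0.8880
  sulphur-dioxide contribution → 0.5434 μm/a
  chloride contribution → 1.067 μm/a
  ⇒ r_corr(copper) = 1.61 μm/a
zinc: T>10 °C ⇒ hinge -0.071·(21.1−10) = -0.7881
  sulphur-dioxide contribution → 0.6159 μm/a
  chloride contribution → 0.5802 μm/a
  total first-year rate 1.196 μm/a
Ordering by μm/a: copper (1.61) > zinc (1.2)

["copper", "zinc"]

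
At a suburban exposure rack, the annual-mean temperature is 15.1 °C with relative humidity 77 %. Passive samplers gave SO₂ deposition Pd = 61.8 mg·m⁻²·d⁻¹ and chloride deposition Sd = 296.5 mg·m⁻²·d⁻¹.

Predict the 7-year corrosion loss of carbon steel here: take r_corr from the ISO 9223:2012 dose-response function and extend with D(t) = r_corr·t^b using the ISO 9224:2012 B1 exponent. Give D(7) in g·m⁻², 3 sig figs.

carbon steel: f(T) = -0.054·(T−10) [T>10 °C] = -0.2754
  sulphur-dioxide contribution → 53.52 μm/a
  chloride contribution → 80.74 μm/a
  ⇒ r_corr(carbon steel) = 134.3 μm/a
ISO 9224: D(t) = r_corr · t^b with b = 0.523 (carbon steel, B1)
  D(7) = 134.3 × 7^0.523 = 134.3 × 2.767 = 371.5 μm
  Mass loss = 371.5 μm × 7.85 g/cm³ = 2916 g·m⁻²

D(7) = 2.92e+03 g·m⁻²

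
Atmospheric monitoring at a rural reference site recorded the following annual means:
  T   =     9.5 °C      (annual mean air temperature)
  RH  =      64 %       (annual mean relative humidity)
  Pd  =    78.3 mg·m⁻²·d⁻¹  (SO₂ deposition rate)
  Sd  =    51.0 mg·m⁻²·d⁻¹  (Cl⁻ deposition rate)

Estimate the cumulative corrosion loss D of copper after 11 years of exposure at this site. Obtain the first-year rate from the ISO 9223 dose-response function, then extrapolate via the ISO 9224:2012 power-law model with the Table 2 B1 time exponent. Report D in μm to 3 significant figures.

D(11) = 5.68 μm

copper: temperature factor f = +0.126·(-0.5) = -0.0630
  Pd branch = 0.0053·Pd^0.26·e^(0.059·RH+f) = 0.6748 μm/a
  Cl⁻ term: 0.01025·51.0^0.27·exp(0.036·64+0.049·9.5) = 0.4727
  r_corr = 0.6748 + 0.4727 = 1.147 μm/a
Long-term exponent b (ISO 9224 Table 2, B1) = 0.667
  D(11) = 1.147 × 11^0.667 = 1.147 × 4.95 = 5.68 μm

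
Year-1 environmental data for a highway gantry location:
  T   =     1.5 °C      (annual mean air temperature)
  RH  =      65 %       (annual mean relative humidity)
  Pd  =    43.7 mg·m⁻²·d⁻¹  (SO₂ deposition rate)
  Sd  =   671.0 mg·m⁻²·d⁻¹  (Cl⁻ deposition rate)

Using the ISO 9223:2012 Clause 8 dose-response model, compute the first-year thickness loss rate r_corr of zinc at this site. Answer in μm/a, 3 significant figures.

zinc: temperature factor f = +0.038·(-8.5) = -0.3230
  Pd branch = 0.0129·Pd^0.44·e^(0.046·RH+f) = 0.9787 μm/a
  Sd branch = 0.0175·Sd^0.57·e^(0.008·RH+0.085·T) = 1.366 μm/a
  r_corr = 0.9787 + 1.366 = 2.345 μm/a

r_corr = 2.34 μm/a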